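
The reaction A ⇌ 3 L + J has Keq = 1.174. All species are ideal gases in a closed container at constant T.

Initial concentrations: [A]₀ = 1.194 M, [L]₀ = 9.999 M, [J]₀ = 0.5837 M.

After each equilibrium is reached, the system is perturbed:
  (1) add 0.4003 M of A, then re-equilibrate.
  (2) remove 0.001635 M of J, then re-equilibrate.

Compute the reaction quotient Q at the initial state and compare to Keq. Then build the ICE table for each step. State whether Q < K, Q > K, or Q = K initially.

Q₀ = 488.7; Q > K (proceeds reverse)

Q₀ = 488.7 vs Keq = 1.174 ⇒ Q>K, reverse
Step 1:
                   A          L          J
  init         1.194      9.999     0.5837
  Δ             0.58      -1.74      -0.58
  eq           1.774      8.259   0.003697
  solve Keq expr → x = -0.58; check Q = 1.174
Then add 0.4003 M of A.
Step 2:
                   A          L          J
  init         2.174      8.259   0.003697
  Δ       -8.2839e-04   0.002485 8.2839e-04
  eq           2.173      8.261   0.004525
  solve Keq expr → x = 8.2839e-04; check Q = 1.174
Then remove 0.001635 M of J.
Step 3:
                   A          L          J
  init         2.173      8.261    0.00289
  Δ        -0.001624   0.004871   0.001624
  eq           2.172      8.266   0.004514
  solve Keq expr → x = 0.001624; check Q = 1.174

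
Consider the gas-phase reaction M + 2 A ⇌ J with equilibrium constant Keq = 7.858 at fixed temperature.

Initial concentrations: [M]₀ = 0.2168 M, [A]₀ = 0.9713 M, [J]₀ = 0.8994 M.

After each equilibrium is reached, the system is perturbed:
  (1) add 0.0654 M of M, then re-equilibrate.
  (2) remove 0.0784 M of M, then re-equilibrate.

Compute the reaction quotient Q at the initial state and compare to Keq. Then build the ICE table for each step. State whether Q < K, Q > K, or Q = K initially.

Q₀ = 4.397 vs Keq = 7.858 ⇒ Q<K, forward
Step 1:
                   M          A          J
  init        0.2168     0.9713     0.8994
  Δ           -0.054     -0.108      0.054
  eq          0.1628     0.8633     0.9534
  solve Keq expr → x = 0.054; check Q = 7.858
Then add 0.0654 M of M.
Step 2:
                   M          A          J
  init        0.2282     0.8633     0.9534
  Δ         -0.03196   -0.06392    0.03196
  eq          0.1962     0.7994     0.9854
  solve Keq expr → x = 0.03196; check Q = 7.858
Then remove 0.0784 M of M.
Step 3:
                   M          A          J
  init        0.1178     0.7994     0.9854
  Δ          0.03879    0.07759   -0.03879
  eq          0.1566      0.877     0.9466
  solve Keq expr → x = -0.03879; check Q = 7.858

Q₀ = 4.397; Q < K (proceeds forward)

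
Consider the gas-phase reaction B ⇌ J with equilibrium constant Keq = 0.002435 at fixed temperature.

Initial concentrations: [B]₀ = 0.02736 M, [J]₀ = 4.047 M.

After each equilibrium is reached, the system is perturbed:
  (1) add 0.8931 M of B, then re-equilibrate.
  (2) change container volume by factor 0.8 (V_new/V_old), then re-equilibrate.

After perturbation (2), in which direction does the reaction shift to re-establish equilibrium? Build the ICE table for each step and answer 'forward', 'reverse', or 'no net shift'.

Q₀ = 147.9 vs Keq = 0.002435 ⇒ Q>K, reverse
Step 1:
                   B          J
  I          0.02736      4.047
  C            4.037     -4.037
  E            4.064   0.009897
  solve Keq expr → x = -4.037; check Q = 0.002435
Then add 0.8931 M of B.
Step 2:
                   B          J
  I            4.958   0.009897
  C        -0.002169   0.002169
  E            4.955    0.01207
  solve Keq expr → x = 0.002169; check Q = 0.002435
Then change container volume by factor 0.8 (V_new/V_old).
Step 3:
                   B          J
  I            6.194    0.01508
  C                0          0
  E            6.194    0.01508
  solve Keq expr → x = 0; check Q = 0.002435

Direction: no net shift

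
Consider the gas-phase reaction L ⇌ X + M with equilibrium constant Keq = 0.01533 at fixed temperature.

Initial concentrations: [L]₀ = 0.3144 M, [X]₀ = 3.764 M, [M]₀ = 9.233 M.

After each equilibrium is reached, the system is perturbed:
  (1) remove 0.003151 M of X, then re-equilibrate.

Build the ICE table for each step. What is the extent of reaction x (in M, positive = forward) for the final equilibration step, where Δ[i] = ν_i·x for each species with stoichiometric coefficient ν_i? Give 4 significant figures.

x = 0.003136 M

Q₀ = 110.5 vs Keq = 0.01533 ⇒ Q>K, reverse
Step 1:
                  L         X         M
  init       0.3144     3.764     9.233
  Δ           3.753    -3.753    -3.753
  eq          4.067   0.01138      5.48
  solve Keq expr → x = -3.753; check Q = 0.01533
Then remove 0.003151 M of X.
Step 2:
                  L         X         M
  init        4.067  0.008225      5.48
  Δ       -0.003136  0.003136  0.003136
  eq          4.064   0.01136     5.484
  solve Keq expr → x = 0.003136; check Q = 0.01533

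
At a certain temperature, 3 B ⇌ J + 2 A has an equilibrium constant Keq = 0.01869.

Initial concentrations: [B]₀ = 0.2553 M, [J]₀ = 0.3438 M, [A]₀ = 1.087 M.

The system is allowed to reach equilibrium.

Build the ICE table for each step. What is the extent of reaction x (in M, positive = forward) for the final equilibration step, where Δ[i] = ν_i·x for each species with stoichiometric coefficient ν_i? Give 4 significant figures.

Q₀ = 24.41 vs Keq = 0.01869 ⇒ Q>K, reverse
Step 1:
                  B         J         A
  I          0.2553    0.3438     1.087
  C          0.8076   -0.2692   -0.5384
  E           1.063   0.07459    0.5486
  solve Keq expr → x = -0.2692; check Q = 0.01869

x = -0.2692 M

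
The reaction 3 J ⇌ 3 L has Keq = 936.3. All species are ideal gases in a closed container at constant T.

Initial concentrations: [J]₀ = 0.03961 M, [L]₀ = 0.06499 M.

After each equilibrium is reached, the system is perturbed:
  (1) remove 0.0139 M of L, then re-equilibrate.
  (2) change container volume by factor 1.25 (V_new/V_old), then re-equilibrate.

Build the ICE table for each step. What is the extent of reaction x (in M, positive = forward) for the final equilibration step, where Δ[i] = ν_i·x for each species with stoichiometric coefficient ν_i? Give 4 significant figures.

Q₀ = 4.417 vs Keq = 936.3 ⇒ Q<K, forward
Step 1:
                  J         L
  init      0.03961   0.06499
  Δ        -0.02991   0.02991
  eq         0.0097    0.0949
  solve Keq expr → x = 0.00997; check Q = 936.3
Then remove 0.0139 M of L.
Step 2:
                  J         L
  init       0.0097     0.081
  Δ       -0.001289  0.001289
  eq       0.008411   0.08229
  solve Keq expr → x = 4.2969e-04; check Q = 936.3
Then change container volume by factor 1.25 (V_new/V_old).
Step 3:
                  J         L
  init     0.006729   0.06583
  Δ               0         0
  eq       0.006729   0.06583
  solve Keq expr → x = 0; check Q = 936.3

x = 0 M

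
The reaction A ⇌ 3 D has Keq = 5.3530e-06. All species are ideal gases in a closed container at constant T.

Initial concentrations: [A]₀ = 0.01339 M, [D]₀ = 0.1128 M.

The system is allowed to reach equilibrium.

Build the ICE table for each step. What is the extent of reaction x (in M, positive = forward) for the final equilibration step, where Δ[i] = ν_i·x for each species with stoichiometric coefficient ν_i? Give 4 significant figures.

x = -0.03547 M

Q₀ = 0.1072 vs Keq = 5.3530e-06 ⇒ Q>K, reverse
Step 1:
                  A         D
  Initial   0.01339    0.1128
  Change    0.03547   -0.1064
  Equil     0.04886  0.006395
  solve Keq expr → x = -0.03547; check Q = 5.3530e-06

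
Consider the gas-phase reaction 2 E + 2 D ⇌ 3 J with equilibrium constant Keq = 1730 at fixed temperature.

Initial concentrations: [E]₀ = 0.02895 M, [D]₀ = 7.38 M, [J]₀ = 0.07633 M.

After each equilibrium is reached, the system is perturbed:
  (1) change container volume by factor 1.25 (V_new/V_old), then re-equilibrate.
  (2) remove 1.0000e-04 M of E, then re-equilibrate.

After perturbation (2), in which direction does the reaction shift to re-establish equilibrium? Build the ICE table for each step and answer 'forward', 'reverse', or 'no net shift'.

Direction: reverse

Q₀ = 0.009743 vs Keq = 1730 ⇒ Q<K, forward
Step 1:
                  E         D         J
  I         0.02895      7.38   0.07633
  C        -0.02881  -0.02881   0.04322
  E       1.3519e-04     7.351    0.1196
  solve Keq expr → x = 0.01441; check Q = 1730
Then change container volume by factor 1.25 (V_new/V_old).
Step 2:
                  E         D         J
  I       1.0815e-04     5.881   0.09564
  C       1.2729e-05 1.2729e-05 -1.9094e-05
  E       1.2088e-04     5.881   0.09562
  solve Keq expr → x = -6.3647e-06; check Q = 1730
Then remove 1.0000e-04 M of E.
Step 3:
                  E         D         J
  I       2.0884e-05     5.881   0.09562
  C       9.9714e-05 9.9714e-05 -1.4957e-04
  E       1.2060e-04     5.881   0.09547
  solve Keq expr → x = -4.9857e-05; check Q = 1730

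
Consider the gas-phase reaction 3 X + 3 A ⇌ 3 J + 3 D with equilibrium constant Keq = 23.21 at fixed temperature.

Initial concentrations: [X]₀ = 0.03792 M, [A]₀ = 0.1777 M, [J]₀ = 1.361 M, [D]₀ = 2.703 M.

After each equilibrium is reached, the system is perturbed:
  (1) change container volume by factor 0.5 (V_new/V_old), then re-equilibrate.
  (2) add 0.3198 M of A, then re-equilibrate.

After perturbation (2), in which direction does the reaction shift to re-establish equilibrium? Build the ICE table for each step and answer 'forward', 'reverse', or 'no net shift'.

Direction: forward

Q₀ = 1.6272e+08 vs Keq = 23.21 ⇒ Q>K, reverse
Step 1:
                  X         A         J         D
  init      0.03792    0.1777     1.361     2.703
  Δ          0.6266    0.6266   -0.6266   -0.6266
  eq         0.6646    0.8043    0.7344     2.076
  solve Keq expr → x = -0.2089; check Q = 23.21
Then change container volume by factor 0.5 (V_new/V_old).
Step 2:
                  X         A         J         D
  init        1.329     1.609     1.469     4.153
  Δ               0         0         0         0
  eq          1.329     1.609     1.469     4.153
  solve Keq expr → x = 0; check Q = 23.21
Then add 0.3198 M of A.
Step 3:
                  X         A         J         D
  init        1.329     1.928     1.469     4.153
  Δ        -0.08214  -0.08214   0.08214   0.08214
  eq          1.247     1.846     1.551     4.235
  solve Keq expr → x = 0.02738; check Q = 23.21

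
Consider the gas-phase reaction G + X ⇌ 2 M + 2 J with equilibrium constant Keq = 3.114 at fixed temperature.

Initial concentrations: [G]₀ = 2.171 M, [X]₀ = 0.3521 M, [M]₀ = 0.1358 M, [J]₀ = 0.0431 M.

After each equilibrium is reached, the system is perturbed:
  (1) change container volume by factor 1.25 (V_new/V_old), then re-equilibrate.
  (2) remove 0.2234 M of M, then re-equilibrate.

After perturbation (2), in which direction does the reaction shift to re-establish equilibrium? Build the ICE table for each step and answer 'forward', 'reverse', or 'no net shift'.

Q₀ = 4.4815e-05 vs Keq = 3.114 ⇒ Q<K, forward
Step 1:
                    G           X           M           J
  I             2.171      0.3521      0.1358      0.0431
  C           -0.3092     -0.3092      0.6184      0.6184
  E             1.862     0.04292      0.7542      0.6615
  solve Keq expr → x = 0.3092; check Q = 3.114
Then change container volume by factor 1.25 (V_new/V_old).
Step 2:
                    G           X           M           J
  I             1.489     0.03434      0.6033      0.5292
  C         -0.009196   -0.009196     0.01839     0.01839
  E              1.48     0.02514      0.6217      0.5476
  solve Keq expr → x = 0.009196; check Q = 3.114
Then remove 0.2234 M of M.
Step 3:
                    G           X           M           J
  I              1.48     0.02514      0.3983      0.5476
  C          -0.01233    -0.01233     0.02465     0.02465
  E             1.468     0.01281       0.423      0.5722
  solve Keq expr → x = 0.01233; check Q = 3.114

Direction: forward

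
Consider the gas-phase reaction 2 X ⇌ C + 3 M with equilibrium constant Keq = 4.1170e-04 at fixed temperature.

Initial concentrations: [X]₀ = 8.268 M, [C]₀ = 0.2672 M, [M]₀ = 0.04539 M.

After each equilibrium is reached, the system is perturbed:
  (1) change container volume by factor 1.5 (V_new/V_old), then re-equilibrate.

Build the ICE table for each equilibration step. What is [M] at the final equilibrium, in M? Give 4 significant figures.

Q₀ = 3.6552e-07 vs Keq = 4.1170e-04 ⇒ Q<K, forward
Step 1:
                    X           C           M
  Initial       8.268      0.2672     0.04539
  Change      -0.2422      0.1211      0.3634
  Equil         8.026      0.3883      0.4087
  solve Keq expr → x = 0.1211; check Q = 4.1170e-04
Then change container volume by factor 1.5 (V_new/V_old).
Step 2:
                    X           C           M
  Initial       5.351      0.2589      0.2725
  Change     -0.04806     0.02403     0.07209
  Equil         5.302      0.2829      0.3446
  solve Keq expr → x = 0.02403; check Q = 4.1170e-04

[M]_eq = 0.3446 M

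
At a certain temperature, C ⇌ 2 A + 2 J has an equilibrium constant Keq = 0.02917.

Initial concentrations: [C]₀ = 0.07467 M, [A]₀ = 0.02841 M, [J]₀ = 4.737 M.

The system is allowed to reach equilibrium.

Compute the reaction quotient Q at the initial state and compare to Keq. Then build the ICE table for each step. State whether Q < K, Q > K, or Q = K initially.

Q₀ = 0.2426; Q > K (proceeds reverse)

Q₀ = 0.2426 vs Keq = 0.02917 ⇒ Q>K, reverse
Step 1:
                    C           A           J
  init        0.07467     0.02841       4.737
  Δ          0.008971    -0.01794    -0.01794
  eq          0.08364     0.01047       4.719
  solve Keq expr → x = -0.008971; check Q = 0.02917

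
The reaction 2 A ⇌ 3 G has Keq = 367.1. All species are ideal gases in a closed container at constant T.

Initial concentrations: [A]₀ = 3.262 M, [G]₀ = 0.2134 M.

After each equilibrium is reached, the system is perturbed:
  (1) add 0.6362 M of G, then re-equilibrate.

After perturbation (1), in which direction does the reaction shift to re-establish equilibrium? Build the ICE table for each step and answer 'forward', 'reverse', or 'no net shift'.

Q₀ = 9.1330e-04 vs Keq = 367.1 ⇒ Q<K, forward
Step 1:
                   A          G
  Initial      3.262     0.2134
  Change      -2.782      4.174
  Equil       0.4796      4.387
  solve Keq expr → x = 1.391; check Q = 367.1
Then add 0.6362 M of G.
Step 2:
                   A          G
  Initial     0.4796      5.023
  Change     0.08563    -0.1284
  Equil       0.5652      4.895
  solve Keq expr → x = -0.04281; check Q = 367.1

Direction: reverse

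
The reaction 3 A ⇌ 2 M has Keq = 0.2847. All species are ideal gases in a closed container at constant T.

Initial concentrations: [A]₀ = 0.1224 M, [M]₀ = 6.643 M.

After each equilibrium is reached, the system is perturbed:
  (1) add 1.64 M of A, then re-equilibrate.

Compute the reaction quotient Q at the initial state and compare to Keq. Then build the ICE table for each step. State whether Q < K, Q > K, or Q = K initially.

Q₀ = 2.4065e+04 vs Keq = 0.2847 ⇒ Q>K, reverse
Step 1:
                   A          M
  Initial     0.1224      6.643
  Change       3.784     -2.523
  Equil        3.907       4.12
  solve Keq expr → x = -1.261; check Q = 0.2847
Then add 1.64 M of A.
Step 2:
                   A          M
  Initial      5.547       4.12
  Change      -1.164     0.7759
  Equil        4.383      4.896
  solve Keq expr → x = 0.3879; check Q = 0.2847

Q₀ = 2.4065e+04; Q > K (proceeds reverse)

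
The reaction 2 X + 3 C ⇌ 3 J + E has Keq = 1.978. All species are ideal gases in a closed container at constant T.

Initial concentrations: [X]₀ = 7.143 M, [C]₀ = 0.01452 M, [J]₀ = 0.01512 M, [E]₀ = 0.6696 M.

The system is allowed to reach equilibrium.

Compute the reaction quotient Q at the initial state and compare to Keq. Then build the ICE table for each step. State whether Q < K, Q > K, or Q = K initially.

Q₀ = 0.01482 vs Keq = 1.978 ⇒ Q<K, forward
Step 1:
                    X           C           J           E
  I             7.143     0.01452     0.01512      0.6696
  C         -0.006548   -0.009823    0.009823    0.003274
  E             7.136    0.004697     0.02494      0.6729
  solve Keq expr → x = 0.003274; check Q = 1.978

Q₀ = 0.01482; Q < K (proceeds forward)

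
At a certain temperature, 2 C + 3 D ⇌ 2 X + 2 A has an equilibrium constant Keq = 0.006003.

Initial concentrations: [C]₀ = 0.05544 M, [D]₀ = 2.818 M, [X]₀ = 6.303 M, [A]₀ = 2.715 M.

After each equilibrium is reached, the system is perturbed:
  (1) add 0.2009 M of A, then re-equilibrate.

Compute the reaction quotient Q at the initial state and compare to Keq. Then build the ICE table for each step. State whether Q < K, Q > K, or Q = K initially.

Q₀ = 4258 vs Keq = 0.006003 ⇒ Q>K, reverse
Step 1:
                   C          D          X          A
  I          0.05544      2.818      6.303      2.715
  C            2.122      3.183     -2.122     -2.122
  E            2.177      6.001      4.181     0.5931
  solve Keq expr → x = -1.061; check Q = 0.006003
Then add 0.2009 M of A.
Step 2:
                   C          D          X          A
  I            2.177      6.001      4.181      0.794
  C           0.1203     0.1805    -0.1203    -0.1203
  E            2.298      6.181      4.061     0.6737
  solve Keq expr → x = -0.06015; check Q = 0.006003

Q₀ = 4258; Q > K (proceeds reverse)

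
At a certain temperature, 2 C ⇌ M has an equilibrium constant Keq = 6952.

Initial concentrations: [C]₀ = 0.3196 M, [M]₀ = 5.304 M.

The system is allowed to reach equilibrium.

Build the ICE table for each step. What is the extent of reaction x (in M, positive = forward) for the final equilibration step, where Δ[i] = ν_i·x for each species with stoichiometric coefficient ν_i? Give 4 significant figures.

x = 0.1458 M

Q₀ = 51.93 vs Keq = 6952 ⇒ Q<K, forward
Step 1:
                    C           M
  I            0.3196       5.304
  C           -0.2916      0.1458
  E             0.028        5.45
  solve Keq expr → x = 0.1458; check Q = 6952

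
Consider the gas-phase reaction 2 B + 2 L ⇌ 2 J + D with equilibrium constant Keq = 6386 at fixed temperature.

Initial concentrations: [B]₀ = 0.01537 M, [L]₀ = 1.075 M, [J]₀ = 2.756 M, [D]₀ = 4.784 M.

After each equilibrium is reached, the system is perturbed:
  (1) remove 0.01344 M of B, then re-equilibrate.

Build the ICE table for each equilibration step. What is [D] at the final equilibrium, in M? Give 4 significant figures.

Q₀ = 1.3310e+05 vs Keq = 6386 ⇒ Q>K, reverse
Step 1:
                  B         L         J         D
  Initial   0.01537     1.075     2.756     4.784
  Change    0.05027   0.05027  -0.05027  -0.02513
  Equil     0.06564     1.125     2.706     4.759
  solve Keq expr → x = -0.02513; check Q = 6386
Then remove 0.01344 M of B.
Step 2:
                  B         L         J         D
  Initial    0.0522     1.125     2.706     4.759
  Change    0.01239   0.01239  -0.01239 -0.006193
  Equil     0.06459     1.138     2.693     4.753
  solve Keq expr → x = -0.006193; check Q = 6386

[D]_eq = 4.753 M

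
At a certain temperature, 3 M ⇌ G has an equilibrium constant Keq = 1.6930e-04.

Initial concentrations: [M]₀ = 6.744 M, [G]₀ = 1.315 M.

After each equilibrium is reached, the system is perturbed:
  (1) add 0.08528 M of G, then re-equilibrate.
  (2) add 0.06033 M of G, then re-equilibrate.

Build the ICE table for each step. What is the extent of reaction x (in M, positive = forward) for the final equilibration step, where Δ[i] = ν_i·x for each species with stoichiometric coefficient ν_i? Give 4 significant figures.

Q₀ = 0.004287 vs Keq = 1.6930e-04 ⇒ Q>K, reverse
Step 1:
                    M           G
  init          6.744       1.315
  Δ             3.413      -1.138
  eq            10.16      0.1774
  solve Keq expr → x = -1.138; check Q = 1.6930e-04
Then add 0.08528 M of G.
Step 2:
                    M           G
  init          10.16      0.2627
  Δ            0.2204    -0.07348
  eq            10.38      0.1892
  solve Keq expr → x = -0.07348; check Q = 1.6930e-04
Then add 0.06033 M of G.
Step 3:
                    M           G
  init          10.38      0.2495
  Δ            0.1551    -0.05172
  eq            10.53      0.1978
  solve Keq expr → x = -0.05172; check Q = 1.6930e-04

x = -0.05172 M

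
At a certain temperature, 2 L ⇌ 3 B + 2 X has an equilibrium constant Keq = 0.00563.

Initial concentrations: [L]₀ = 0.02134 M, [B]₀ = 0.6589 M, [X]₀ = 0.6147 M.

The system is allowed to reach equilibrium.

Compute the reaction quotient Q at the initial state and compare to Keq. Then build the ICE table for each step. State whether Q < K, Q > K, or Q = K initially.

Q₀ = 237.4 vs Keq = 0.00563 ⇒ Q>K, reverse
Step 1:
                    L           B           X
  Initial     0.02134      0.6589      0.6147
  Change       0.3125     -0.4688     -0.3125
  Equil        0.3339      0.1901      0.3022
  solve Keq expr → x = -0.1563; check Q = 0.00563

Q₀ = 237.4; Q > K (proceeds reverse)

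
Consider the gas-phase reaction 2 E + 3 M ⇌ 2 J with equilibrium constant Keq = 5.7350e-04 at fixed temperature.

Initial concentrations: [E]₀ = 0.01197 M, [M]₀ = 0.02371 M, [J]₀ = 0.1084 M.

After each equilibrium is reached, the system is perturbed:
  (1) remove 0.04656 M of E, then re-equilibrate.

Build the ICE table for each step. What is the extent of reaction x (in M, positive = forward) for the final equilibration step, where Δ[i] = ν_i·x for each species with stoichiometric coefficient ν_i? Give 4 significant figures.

x = -4.4547e-05 M

Q₀ = 6.1528e+06 vs Keq = 5.7350e-04 ⇒ Q>K, reverse
Step 1:
                   E          M          J
  I          0.01197    0.02371     0.1084
  C           0.1082     0.1623    -0.1082
  E           0.1201      0.186 2.3073e-04
  solve Keq expr → x = -0.05408; check Q = 5.7350e-04
Then remove 0.04656 M of E.
Step 2:
                   E          M          J
  I          0.07358      0.186 2.3073e-04
  C       8.9094e-05 1.3364e-04 -8.9094e-05
  E          0.07367     0.1861 1.4163e-04
  solve Keq expr → x = -4.4547e-05; check Q = 5.7350e-04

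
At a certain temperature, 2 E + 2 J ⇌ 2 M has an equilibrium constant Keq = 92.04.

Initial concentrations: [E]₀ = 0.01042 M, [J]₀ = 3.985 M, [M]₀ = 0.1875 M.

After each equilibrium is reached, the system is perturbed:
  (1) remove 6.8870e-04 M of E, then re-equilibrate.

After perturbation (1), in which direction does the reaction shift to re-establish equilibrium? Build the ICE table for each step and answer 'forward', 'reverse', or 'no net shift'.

Direction: reverse

Q₀ = 20.39 vs Keq = 92.04 ⇒ Q<K, forward
Step 1:
                  E         J         M
  init      0.01042     3.985    0.1875
  Δ       -0.005368 -0.005368  0.005368
  eq       0.005052      3.98    0.1929
  solve Keq expr → x = 0.002684; check Q = 92.04
Then remove 6.8870e-04 M of E.
Step 2:
                  E         J         M
  init     0.004363      3.98    0.1929
  Δ       6.7030e-04 6.7030e-04 -6.7030e-04
  eq       0.005033      3.98    0.1922
  solve Keq expr → x = -3.3515e-04; check Q = 92.04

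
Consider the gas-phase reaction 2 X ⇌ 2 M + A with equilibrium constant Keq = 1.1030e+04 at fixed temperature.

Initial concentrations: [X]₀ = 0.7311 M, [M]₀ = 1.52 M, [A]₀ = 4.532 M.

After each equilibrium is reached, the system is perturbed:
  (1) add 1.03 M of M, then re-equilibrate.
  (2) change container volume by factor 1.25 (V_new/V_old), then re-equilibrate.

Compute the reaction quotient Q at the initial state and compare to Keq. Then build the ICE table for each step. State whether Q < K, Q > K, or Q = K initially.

Q₀ = 19.59; Q < K (proceeds forward)

Q₀ = 19.59 vs Keq = 1.1030e+04 ⇒ Q<K, forward
Step 1:
                   X          M          A
  init        0.7311       1.52      4.532
  Δ          -0.6848     0.6848     0.3424
  eq         0.04635      2.205      4.874
  solve Keq expr → x = 0.3424; check Q = 1.1030e+04
Then add 1.03 M of M.
Step 2:
                   X          M          A
  init       0.04635      3.235      4.874
  Δ          0.02113   -0.02113   -0.01057
  eq         0.06748      3.214      4.864
  solve Keq expr → x = -0.01057; check Q = 1.1030e+04
Then change container volume by factor 1.25 (V_new/V_old).
Step 3:
                   X          M          A
  init       0.05399      2.571      3.891
  Δ        -0.005577   0.005577   0.002789
  eq         0.04841      2.576      3.894
  solve Keq expr → x = 0.002789; check Q = 1.1030e+04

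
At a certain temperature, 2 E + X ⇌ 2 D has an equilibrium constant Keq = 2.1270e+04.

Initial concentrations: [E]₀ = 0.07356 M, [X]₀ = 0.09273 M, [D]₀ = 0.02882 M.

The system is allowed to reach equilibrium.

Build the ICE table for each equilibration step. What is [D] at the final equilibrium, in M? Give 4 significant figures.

Q₀ = 1.655 vs Keq = 2.1270e+04 ⇒ Q<K, forward
Step 1:
                    E           X           D
  Initial     0.07356     0.09273     0.02882
  Change     -0.07071    -0.03536     0.07071
  Equil      0.002849     0.05737     0.09953
  solve Keq expr → x = 0.03536; check Q = 2.1270e+04

[D]_eq = 0.09953 M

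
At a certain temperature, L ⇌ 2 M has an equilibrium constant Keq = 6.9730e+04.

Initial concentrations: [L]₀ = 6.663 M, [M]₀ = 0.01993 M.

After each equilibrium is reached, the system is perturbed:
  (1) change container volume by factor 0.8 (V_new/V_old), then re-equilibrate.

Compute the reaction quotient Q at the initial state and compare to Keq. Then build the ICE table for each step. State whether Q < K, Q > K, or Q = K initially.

Q₀ = 5.9614e-05 vs Keq = 6.9730e+04 ⇒ Q<K, forward
Step 1:
                    L           M
  Initial       6.663     0.01993
  Change        -6.66       13.32
  Equil      0.002552       13.34
  solve Keq expr → x = 6.66; check Q = 6.9730e+04
Then change container volume by factor 0.8 (V_new/V_old).
Step 2:
                    L           M
  Initial     0.00319       16.68
  Change   7.9686e-04   -0.001594
  Equil      0.003987       16.67
  solve Keq expr → x = -7.9686e-04; check Q = 6.9730e+04

Q₀ = 5.9614e-05; Q < K (proceeds forward)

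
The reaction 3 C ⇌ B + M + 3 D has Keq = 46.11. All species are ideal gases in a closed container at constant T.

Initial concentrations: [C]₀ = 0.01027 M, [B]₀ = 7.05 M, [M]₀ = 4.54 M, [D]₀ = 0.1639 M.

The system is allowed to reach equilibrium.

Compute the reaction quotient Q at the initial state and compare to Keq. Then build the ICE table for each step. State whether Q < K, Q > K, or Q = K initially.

Q₀ = 1.3010e+05; Q > K (proceeds reverse)

Q₀ = 1.3010e+05 vs Keq = 46.11 ⇒ Q>K, reverse
Step 1:
                  C         B         M         D
  I         0.01027      7.05      4.54    0.1639
  C          0.0714   -0.0238   -0.0238   -0.0714
  E         0.08167     7.026     4.516    0.0925
  solve Keq expr → x = -0.0238; check Q = 46.11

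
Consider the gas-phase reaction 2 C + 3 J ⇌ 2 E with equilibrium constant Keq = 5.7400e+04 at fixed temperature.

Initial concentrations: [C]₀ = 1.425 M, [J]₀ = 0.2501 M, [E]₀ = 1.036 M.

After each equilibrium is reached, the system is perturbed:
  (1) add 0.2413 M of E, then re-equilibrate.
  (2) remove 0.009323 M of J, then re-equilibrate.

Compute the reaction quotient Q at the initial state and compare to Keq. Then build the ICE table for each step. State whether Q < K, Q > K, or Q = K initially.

Q₀ = 33.79; Q < K (proceeds forward)

Q₀ = 33.79 vs Keq = 5.7400e+04 ⇒ Q<K, forward
Step 1:
                    C           J           E
  Initial       1.425      0.2501       1.036
  Change      -0.1503     -0.2254      0.1503
  Equil         1.275     0.02471       1.186
  solve Keq expr → x = 0.07513; check Q = 5.7400e+04
Then add 0.2413 M of E.
Step 2:
                    C           J           E
  Initial       1.275     0.02471       1.428
  Change     0.002125    0.003188   -0.002125
  Equil         1.277      0.0279       1.425
  solve Keq expr → x = -0.001063; check Q = 5.7400e+04
Then remove 0.009323 M of J.
Step 3:
                    C           J           E
  Initial       1.277     0.01857       1.425
  Change     0.006103    0.009155   -0.006103
  Equil         1.283     0.02773       1.419
  solve Keq expr → x = -0.003052; check Q = 5.7400e+04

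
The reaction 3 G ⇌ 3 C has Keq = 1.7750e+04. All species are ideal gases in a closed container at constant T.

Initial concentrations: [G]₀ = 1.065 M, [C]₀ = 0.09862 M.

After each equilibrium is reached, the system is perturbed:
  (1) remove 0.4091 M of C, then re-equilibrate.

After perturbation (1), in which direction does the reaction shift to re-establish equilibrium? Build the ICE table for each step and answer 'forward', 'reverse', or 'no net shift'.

Q₀ = 7.9405e-04 vs Keq = 1.7750e+04 ⇒ Q<K, forward
Step 1:
                    G           C
  init          1.065     0.09862
  Δ            -1.022       1.022
  eq          0.04296       1.121
  solve Keq expr → x = 0.3407; check Q = 1.7750e+04
Then remove 0.4091 M of C.
Step 2:
                    G           C
  init        0.04296      0.7116
  Δ           -0.0151      0.0151
  eq          0.02786      0.7267
  solve Keq expr → x = 0.005035; check Q = 1.7750e+04

Direction: forward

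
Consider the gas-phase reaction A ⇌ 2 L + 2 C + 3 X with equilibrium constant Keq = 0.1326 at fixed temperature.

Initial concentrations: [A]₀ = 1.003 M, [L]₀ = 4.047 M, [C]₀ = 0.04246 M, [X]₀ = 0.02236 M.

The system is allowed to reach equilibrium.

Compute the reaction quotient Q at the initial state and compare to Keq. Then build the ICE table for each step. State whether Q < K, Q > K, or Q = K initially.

Q₀ = 3.2911e-07 vs Keq = 0.1326 ⇒ Q<K, forward
Step 1:
                  A         L         C         X
  Initial     1.003     4.047   0.04246   0.02236
  Change    -0.1293    0.2585    0.2585    0.3878
  Equil      0.8737     4.306     0.301    0.4101
  solve Keq expr → x = 0.1293; check Q = 0.1326

Q₀ = 3.2911e-07; Q < K (proceeds forward)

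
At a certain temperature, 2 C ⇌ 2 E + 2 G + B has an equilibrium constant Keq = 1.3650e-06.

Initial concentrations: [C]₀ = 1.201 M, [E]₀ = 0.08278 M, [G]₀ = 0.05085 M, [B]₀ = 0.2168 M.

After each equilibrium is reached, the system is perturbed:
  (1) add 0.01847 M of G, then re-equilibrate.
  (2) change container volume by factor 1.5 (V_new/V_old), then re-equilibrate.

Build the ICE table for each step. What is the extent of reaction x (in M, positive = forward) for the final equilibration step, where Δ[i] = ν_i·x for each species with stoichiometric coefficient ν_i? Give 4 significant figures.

Q₀ = 2.6632e-06 vs Keq = 1.3650e-06 ⇒ Q>K, reverse
Step 1:
                   C          E          G          B
  Initial      1.201    0.08278    0.05085     0.2168
  Change    0.009161  -0.009161  -0.009161   -0.00458
  Equil         1.21    0.07362    0.04169     0.2122
  solve Keq expr → x = -0.00458; check Q = 1.3650e-06
Then add 0.01847 M of G.
Step 2:
                   C          E          G          B
  Initial       1.21    0.07362    0.06016     0.2122
  Change      0.0105    -0.0105    -0.0105  -0.005249
  Equil        1.221    0.06312    0.04966      0.207
  solve Keq expr → x = -0.005249; check Q = 1.3650e-06
Then change container volume by factor 1.5 (V_new/V_old).
Step 3:
                   C          E          G          B
  Initial     0.8138    0.04208    0.03311      0.138
  Change    -0.01227    0.01227    0.01227   0.006137
  Equil       0.8015    0.05435    0.04538     0.1441
  solve Keq expr → x = 0.006137; check Q = 1.3650e-06

x = 0.006137 M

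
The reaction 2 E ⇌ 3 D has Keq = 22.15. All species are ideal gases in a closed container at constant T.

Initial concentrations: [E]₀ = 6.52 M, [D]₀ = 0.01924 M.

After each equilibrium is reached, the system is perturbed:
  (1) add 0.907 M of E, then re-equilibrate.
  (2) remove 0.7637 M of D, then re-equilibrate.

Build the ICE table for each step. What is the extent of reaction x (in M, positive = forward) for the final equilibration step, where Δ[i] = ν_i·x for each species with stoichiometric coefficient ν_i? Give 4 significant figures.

Q₀ = 1.6754e-07 vs Keq = 22.15 ⇒ Q<K, forward
Step 1:
                  E         D
  I            6.52   0.01924
  C          -3.713     5.569
  E           2.807     5.589
  solve Keq expr → x = 1.856; check Q = 22.15
Then add 0.907 M of E.
Step 2:
                  E         D
  I           3.714     5.589
  C         -0.4196    0.6294
  E           3.294     6.218
  solve Keq expr → x = 0.2098; check Q = 22.15
Then remove 0.7637 M of D.
Step 3:
                  E         D
  I           3.294     5.454
  C         -0.2751    0.4126
  E           3.019     5.867
  solve Keq expr → x = 0.1375; check Q = 22.15

x = 0.1375 M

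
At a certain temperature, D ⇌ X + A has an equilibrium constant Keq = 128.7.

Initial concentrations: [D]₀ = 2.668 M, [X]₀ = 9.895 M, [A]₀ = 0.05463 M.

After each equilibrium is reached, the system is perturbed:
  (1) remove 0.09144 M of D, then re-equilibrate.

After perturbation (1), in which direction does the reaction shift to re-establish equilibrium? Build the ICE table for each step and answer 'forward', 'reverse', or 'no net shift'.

Direction: reverse

Q₀ = 0.2026 vs Keq = 128.7 ⇒ Q<K, forward
Step 1:
                   D          X          A
  I            2.668      9.895    0.05463
  C            -2.43       2.43       2.43
  E           0.2379      12.33      2.485
  solve Keq expr → x = 2.43; check Q = 128.7
Then remove 0.09144 M of D.
Step 2:
                   D          X          A
  I           0.1465      12.33      2.485
  C          0.08205   -0.08205   -0.08205
  E           0.2286      12.24      2.403
  solve Keq expr → x = -0.08205; check Q = 128.7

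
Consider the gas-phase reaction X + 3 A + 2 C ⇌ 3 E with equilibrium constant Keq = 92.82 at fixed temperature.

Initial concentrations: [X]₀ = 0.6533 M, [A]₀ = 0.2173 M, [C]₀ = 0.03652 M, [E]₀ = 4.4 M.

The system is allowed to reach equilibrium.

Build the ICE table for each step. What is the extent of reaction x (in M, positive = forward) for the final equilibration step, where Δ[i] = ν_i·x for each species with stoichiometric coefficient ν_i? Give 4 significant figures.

Q₀ = 9.5281e+06 vs Keq = 92.82 ⇒ Q>K, reverse
Step 1:
                    X           A           C           E
  I            0.6533      0.2173     0.03652         4.4
  C            0.2915      0.8746       0.583     -0.8746
  E            0.9448       1.092      0.6196       3.525
  solve Keq expr → x = -0.2915; check Q = 92.82

x = -0.2915 M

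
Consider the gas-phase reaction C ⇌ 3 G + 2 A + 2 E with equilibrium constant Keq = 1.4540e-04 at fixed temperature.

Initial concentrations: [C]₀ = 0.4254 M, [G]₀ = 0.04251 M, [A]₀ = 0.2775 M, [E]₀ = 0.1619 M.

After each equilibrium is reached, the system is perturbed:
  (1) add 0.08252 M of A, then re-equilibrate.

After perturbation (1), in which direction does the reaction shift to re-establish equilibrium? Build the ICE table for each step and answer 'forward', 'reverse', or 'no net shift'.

Q₀ = 3.6450e-07 vs Keq = 1.4540e-04 ⇒ Q<K, forward
Step 1:
                  C         G         A         E
  init       0.4254   0.04251    0.2775    0.1619
  Δ        -0.04681    0.1404   0.09362   0.09362
  eq         0.3786    0.1829    0.3711    0.2555
  solve Keq expr → x = 0.04681; check Q = 1.4540e-04
Then add 0.08252 M of A.
Step 2:
                  C         G         A         E
  init       0.3786    0.1829    0.4536    0.2555
  Δ         0.00509  -0.01527  -0.01018  -0.01018
  eq         0.3837    0.1677    0.4435    0.2453
  solve Keq expr → x = -0.00509; check Q = 1.4540e-04

Direction: reverse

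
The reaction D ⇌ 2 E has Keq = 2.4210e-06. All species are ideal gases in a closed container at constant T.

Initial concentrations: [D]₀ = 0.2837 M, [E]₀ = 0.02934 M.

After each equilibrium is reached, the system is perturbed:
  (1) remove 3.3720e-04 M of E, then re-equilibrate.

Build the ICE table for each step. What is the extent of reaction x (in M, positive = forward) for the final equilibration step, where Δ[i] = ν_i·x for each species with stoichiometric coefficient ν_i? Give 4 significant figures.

x = 1.6848e-04 M

Q₀ = 0.003034 vs Keq = 2.4210e-06 ⇒ Q>K, reverse
Step 1:
                   D          E
  Initial     0.2837    0.02934
  Change     0.01425   -0.02849
  Equil       0.2979 8.4931e-04
  solve Keq expr → x = -0.01425; check Q = 2.4210e-06
Then remove 3.3720e-04 M of E.
Step 2:
                   D          E
  Initial     0.2979 5.1211e-04
  Change  -1.6848e-04 3.3696e-04
  Equil       0.2978 8.4907e-04
  solve Keq expr → x = 1.6848e-04; check Q = 2.4210e-06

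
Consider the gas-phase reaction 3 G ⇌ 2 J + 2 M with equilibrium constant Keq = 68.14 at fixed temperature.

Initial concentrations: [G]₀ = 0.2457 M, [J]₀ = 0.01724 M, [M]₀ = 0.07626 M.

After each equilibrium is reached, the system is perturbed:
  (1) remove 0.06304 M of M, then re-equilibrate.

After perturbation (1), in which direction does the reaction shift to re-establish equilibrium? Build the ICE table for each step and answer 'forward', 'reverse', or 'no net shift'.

Direction: forward

Q₀ = 1.1653e-04 vs Keq = 68.14 ⇒ Q<K, forward
Step 1:
                  G         J         M
  init       0.2457   0.01724   0.07626
  Δ         -0.2189    0.1459    0.1459
  eq        0.02682    0.1632    0.2222
  solve Keq expr → x = 0.07296; check Q = 68.14
Then remove 0.06304 M of M.
Step 2:
                  G         J         M
  init      0.02682    0.1632    0.1591
  Δ       -0.004781  0.003187  0.003187
  eq        0.02204    0.1663    0.1623
  solve Keq expr → x = 0.001594; check Q = 68.14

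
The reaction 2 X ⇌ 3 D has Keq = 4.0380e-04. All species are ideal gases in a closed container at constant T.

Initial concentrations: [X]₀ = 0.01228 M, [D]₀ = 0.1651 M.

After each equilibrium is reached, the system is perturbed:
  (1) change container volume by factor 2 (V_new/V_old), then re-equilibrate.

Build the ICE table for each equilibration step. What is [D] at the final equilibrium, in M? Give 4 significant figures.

[D]_eq = 0.01058 M

Q₀ = 29.84 vs Keq = 4.0380e-04 ⇒ Q>K, reverse
Step 1:
                   X          D
  init       0.01228     0.1651
  Δ          0.09869     -0.148
  eq           0.111    0.01707
  solve Keq expr → x = -0.04934; check Q = 4.0380e-04
Then change container volume by factor 2 (V_new/V_old).
Step 2:
                   X          D
  init       0.05548   0.008534
  Δ        -0.001361   0.002042
  eq         0.05412    0.01058
  solve Keq expr → x = 6.8054e-04; check Q = 4.0380e-04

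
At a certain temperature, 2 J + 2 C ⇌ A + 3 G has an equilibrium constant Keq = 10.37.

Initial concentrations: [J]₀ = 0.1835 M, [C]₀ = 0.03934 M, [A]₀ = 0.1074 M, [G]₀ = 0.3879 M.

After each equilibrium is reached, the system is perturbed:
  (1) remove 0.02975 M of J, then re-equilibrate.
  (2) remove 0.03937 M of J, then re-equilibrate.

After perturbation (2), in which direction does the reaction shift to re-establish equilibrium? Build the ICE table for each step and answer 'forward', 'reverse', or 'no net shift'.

Q₀ = 120.3 vs Keq = 10.37 ⇒ Q>K, reverse
Step 1:
                   J          C          A          G
  Initial     0.1835    0.03934     0.1074     0.3879
  Change     0.03895    0.03895   -0.01947   -0.05842
  Equil       0.2224    0.07829    0.08793     0.3295
  solve Keq expr → x = -0.01947; check Q = 10.37
Then remove 0.02975 M of J.
Step 2:
                   J          C          A          G
  Initial     0.1927    0.07829    0.08793     0.3295
  Change    0.005263   0.005263  -0.002631  -0.007894
  Equil        0.198    0.08355     0.0853     0.3216
  solve Keq expr → x = -0.002631; check Q = 10.37
Then remove 0.03937 M of J.
Step 3:
                   J          C          A          G
  Initial     0.1586    0.08355     0.0853     0.3216
  Change    0.008001   0.008001  -0.004001     -0.012
  Equil       0.1666    0.09155    0.08129     0.3096
  solve Keq expr → x = -0.004001; check Q = 10.37

Direction: reverse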